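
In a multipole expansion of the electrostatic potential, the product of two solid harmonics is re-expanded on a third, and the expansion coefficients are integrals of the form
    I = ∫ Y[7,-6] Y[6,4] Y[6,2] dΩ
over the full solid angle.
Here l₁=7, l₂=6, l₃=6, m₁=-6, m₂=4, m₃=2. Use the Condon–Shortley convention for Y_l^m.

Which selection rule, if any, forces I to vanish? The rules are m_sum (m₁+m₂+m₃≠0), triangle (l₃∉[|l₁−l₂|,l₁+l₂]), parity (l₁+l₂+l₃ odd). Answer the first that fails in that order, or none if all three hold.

parity

m₁+m₂+m₃ = -6 + 4 + 2 = 0  ✓
triangle: |7−6|=1 ≤ l₃=6 ≤ 7+6=13  ✓
parity: l₁+l₂+l₃ = 19 is odd  ✗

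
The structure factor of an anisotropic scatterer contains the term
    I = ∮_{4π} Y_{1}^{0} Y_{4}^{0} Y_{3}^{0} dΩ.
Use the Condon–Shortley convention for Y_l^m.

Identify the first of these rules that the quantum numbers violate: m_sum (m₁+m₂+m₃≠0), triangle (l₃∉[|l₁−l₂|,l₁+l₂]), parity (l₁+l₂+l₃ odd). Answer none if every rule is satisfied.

none

Σmᵢ = 0  ✓
l₃∈[|l₁−l₂|,l₁+l₂]=[3,5], have l₃=3  ✓
Σlᵢ = 8 ⇒ even  ✓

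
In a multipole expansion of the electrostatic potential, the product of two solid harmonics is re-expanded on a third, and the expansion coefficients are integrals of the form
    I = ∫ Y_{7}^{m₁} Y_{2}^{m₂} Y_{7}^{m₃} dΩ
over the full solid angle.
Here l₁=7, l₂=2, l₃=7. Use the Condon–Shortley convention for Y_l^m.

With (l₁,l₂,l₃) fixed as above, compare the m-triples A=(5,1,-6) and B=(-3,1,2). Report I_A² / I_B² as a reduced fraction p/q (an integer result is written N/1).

1573/625

l's match ⇒ only the (l;m) 3-j factors differ between A and B.
A: triangle coeff Δ(7,2,7) = 1/185640; Σ_t [1,2]: t=1:−1/79833600 t=2:+1/958003200 = -1/87091200; (3j)²=121/4760 [(7 2 7; 5 1 -6)], sign=+1
B: triangle coeff Δ(7,2,7) = 1/185640; Σ_t [1,2]: t=1:−1/4354560 t=2:+1/1935360 = 1/3483648; (3j)²=125/12376 [(7 2 7; -3 1 2)], sign=-1
I_A²/I_B² = (121/4760)/(125/12376) = 1573/625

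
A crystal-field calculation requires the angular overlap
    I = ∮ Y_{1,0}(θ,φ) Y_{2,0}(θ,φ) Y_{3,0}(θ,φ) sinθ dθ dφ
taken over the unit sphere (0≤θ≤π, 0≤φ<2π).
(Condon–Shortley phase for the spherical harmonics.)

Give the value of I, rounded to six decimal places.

Checks pass: Σm=0; 6 even; l₃=3∈[1,3].
(2·1+1)(2·2+1)(2·3+1) = 105
Δ: 0! 2! 4! / 7! → 1/105
sum: t=0:+1/4 = 1/4
3j²(1 2 3; 0 0 0) = Δ·Π!·Σ² = 3/35  (sign -1)
(m-triple is (0,0,0) — same symbol as above.)
combine: 4πI² = 105·3/35·3/35 = 27/35
take √, sign +1: I = 0.24776670

0.247767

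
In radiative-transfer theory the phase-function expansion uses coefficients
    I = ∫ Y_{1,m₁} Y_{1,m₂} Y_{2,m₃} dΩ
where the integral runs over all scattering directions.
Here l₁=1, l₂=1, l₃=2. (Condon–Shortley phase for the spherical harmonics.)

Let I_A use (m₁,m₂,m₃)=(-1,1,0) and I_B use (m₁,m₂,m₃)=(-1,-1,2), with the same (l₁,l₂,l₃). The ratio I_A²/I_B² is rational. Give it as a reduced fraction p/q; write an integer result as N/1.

1/6

Shared (l₁,l₂,l₃)=(1,1,2): N and (l;000)² cancel in I_A²/I_B².
A: Δ = 0!·2!·2!/5! = 1/30; Racah Σ t=0..0: t=0:+1/4 = 1/4; ⇒ 3j(1 1 2; -1 1 0)² = 1/30, sgn +1
B: Δ = 0!·2!·2!/5! = 1/30; Racah Σ t=0..0: t=0:+1/4 = 1/4; ⇒ 3j(1 1 2; -1 -1 2)² = 1/5, sgn +1
I_A²/I_B² = (1/30)/(1/5) = 1/6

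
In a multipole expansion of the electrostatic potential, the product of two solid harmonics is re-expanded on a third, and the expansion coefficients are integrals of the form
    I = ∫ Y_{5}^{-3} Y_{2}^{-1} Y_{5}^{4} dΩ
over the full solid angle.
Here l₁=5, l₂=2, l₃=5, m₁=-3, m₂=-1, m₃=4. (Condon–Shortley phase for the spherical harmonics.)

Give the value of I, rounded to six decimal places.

m-sum 0 ✓  L=12 even ✓  3≤5≤7 ✓
Π(2lᵢ+1) = 11×5×11 = 605
triangle coeff Δ(5,2,5) = 1/38610
Σ_t [0,2]: t=0:+1/2880 t=1:−1/576 t=2:+1/2880 = -1/960
(3j)²=10/429 [(5 2 5; 0 0 0)], sign=+1
Σ_t [0,1]: t=0:+1/80640 t=1:−1/10080 = -1/11520
(3j)²=49/1430 [(5 2 5; -3 -1 4)], sign=+1
⇒ 4πI² = 245/507
I = (+1)√(245/507/(4π)) = 0.19609844

0.196098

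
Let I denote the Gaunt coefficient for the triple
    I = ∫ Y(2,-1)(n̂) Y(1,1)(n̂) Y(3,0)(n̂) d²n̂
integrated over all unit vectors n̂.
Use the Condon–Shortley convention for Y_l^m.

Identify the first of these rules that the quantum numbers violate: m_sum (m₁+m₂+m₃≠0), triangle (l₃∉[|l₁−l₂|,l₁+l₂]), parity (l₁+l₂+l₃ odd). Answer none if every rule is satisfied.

none

azimuthal sum: -1 + 1 + 0 = 0  ✓
1 ≤ 3 ≤ 3 (triangle on l)  ✓
L = 2 + 1 + 3 = 6 (even)  ✓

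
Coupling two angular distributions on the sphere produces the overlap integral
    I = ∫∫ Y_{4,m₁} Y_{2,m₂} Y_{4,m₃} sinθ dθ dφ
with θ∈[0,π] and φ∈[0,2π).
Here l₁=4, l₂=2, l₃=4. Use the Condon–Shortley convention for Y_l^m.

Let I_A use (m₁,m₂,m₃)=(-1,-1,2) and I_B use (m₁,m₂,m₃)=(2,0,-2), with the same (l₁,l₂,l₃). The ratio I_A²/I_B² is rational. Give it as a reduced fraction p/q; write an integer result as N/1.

243/64

Shared (l₁,l₂,l₃)=(4,2,4): N and (l;000)² cancel in I_A²/I_B².
A: Δ = 2!·6!·2!/11! = 1/13860; Racah Σ t=0..1: t=0:+1/240 t=1:−1/96 = -1/160; ⇒ 3j(4 2 4; -1 -1 2)² = 27/1540, sgn -1
B: Δ = 2!·6!·2!/11! = 1/13860; Racah Σ t=0..2: t=0:+1/192 t=1:−1/120 t=2:+1/2880 = -1/360; ⇒ 3j(4 2 4; 2 0 -2)² = 16/3465, sgn -1
I_A²/I_B² = (27/1540)/(16/3465) = 243/64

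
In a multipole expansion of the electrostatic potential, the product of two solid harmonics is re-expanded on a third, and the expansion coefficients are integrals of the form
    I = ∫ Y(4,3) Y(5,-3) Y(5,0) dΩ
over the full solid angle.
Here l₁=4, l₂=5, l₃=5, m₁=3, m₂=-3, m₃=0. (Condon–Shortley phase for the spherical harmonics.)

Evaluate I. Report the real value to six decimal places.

0.130198

Rules hold: Σm=0, L=14 even, 1≤5≤9.
N = 9·11·11 = 1089
Δ = 4!·4!·6!/15! = 1/3153150
Racah Σ t=0..4: t=0:+1/69120 t=1:−1/1728 t=2:+1/576 t=3:−1/1728 t=4:+1/69120 = 7/11520
⇒ 3j(4 5 5; 0 0 0)² = 2/143, sgn -1
Racah Σ t=0..1: t=0:+1/6912 t=1:−1/17280 = 1/11520
⇒ 3j(4 5 5; 3 -3 0)² = 2/143, sgn -1
4πI² = N·(3j₀)²·(3jₘ)² = 36/169
I = +1·√(0.213018/4π) = 0.13019760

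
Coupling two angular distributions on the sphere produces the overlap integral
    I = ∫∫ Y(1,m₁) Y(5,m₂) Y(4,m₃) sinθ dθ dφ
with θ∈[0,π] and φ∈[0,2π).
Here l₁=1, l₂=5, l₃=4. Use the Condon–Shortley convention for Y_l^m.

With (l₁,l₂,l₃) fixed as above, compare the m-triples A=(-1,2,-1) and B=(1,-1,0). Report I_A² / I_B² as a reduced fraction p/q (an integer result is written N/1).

l's match ⇒ only the (l;m) 3-j factors differ between A and B.
A: triangle coeff Δ(1,5,4) = 1/495; Σ_t [2,2]: t=2:+1/1440 = 1/1440; (3j)²=7/165 [(1 5 4; -1 2 -1)], sign=-1
B: triangle coeff Δ(1,5,4) = 1/495; Σ_t [0,0]: t=0:+1/1152 = 1/1152; (3j)²=1/33 [(1 5 4; 1 -1 0)], sign=+1
I_A²/I_B² = (7/165)/(1/33) = 7/5

7/5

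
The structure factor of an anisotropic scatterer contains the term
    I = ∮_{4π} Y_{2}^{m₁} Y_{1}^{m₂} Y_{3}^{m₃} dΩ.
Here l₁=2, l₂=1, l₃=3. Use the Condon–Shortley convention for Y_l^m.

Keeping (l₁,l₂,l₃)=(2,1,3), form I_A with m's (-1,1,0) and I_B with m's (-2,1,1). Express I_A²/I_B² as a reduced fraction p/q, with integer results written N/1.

Shared (l₁,l₂,l₃)=(2,1,3): N and (l;000)² cancel in I_A²/I_B².
A: Δ = 0!·4!·2!/7! = 1/105; Racah Σ t=0..0: t=0:+1/12 = 1/12; ⇒ 3j(2 1 3; -1 1 0)² = 1/35, sgn -1
B: Δ = 0!·4!·2!/7! = 1/105; Racah Σ t=0..0: t=0:+1/48 = 1/48; ⇒ 3j(2 1 3; -2 1 1)² = 1/105, sgn +1
I_A²/I_B² = (1/35)/(1/105) = 3/1

3/1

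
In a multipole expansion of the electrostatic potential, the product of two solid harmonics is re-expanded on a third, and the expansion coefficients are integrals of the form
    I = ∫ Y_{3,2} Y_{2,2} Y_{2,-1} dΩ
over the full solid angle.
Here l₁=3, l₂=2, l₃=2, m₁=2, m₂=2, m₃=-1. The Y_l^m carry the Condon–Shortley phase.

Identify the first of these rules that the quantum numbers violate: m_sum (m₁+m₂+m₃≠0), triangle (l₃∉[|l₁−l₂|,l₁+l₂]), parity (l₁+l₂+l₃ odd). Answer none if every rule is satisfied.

m₁+m₂+m₃ = 2 + 2 − 1 = 3  ✗
triangle: |3−2|=1 ≤ l₃=2 ≤ 3+2=5
parity: l₁+l₂+l₃ = 7 is odd

m_sum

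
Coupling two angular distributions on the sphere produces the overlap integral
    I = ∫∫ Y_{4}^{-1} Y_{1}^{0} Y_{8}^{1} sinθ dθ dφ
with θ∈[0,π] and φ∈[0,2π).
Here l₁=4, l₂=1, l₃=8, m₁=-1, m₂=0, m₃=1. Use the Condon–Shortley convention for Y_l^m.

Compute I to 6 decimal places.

0.000000

triangle: need 3≤l₃≤5, have 8; I=0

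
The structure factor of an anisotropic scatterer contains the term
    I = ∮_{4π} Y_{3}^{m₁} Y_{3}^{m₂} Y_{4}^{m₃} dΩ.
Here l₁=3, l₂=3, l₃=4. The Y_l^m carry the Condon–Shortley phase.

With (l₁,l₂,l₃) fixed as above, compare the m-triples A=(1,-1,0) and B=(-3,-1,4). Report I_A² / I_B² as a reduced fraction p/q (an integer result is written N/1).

1/42

Shared (l₁,l₂,l₃)=(3,3,4): N and (l;000)² cancel in I_A²/I_B².
A: Δ = 2!·4!·4!/11! = 1/34650; Racah Σ t=0..2: t=0:+1/32 t=1:−1/36 t=2:+1/1152 = 5/1152; ⇒ 3j(3 3 4; 1 -1 0)² = 1/1386, sgn +1
B: Δ = 2!·4!·4!/11! = 1/34650; Racah Σ t=2..2: t=2:+1/1152 = 1/1152; ⇒ 3j(3 3 4; -3 -1 4)² = 1/33, sgn +1
I_A²/I_B² = (1/1386)/(1/33) = 1/42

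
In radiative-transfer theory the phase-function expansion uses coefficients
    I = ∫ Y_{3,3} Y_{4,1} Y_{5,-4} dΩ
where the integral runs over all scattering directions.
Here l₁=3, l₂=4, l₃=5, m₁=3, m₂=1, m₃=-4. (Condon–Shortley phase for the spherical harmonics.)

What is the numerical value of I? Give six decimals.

-0.186208

m-sum 0 ✓  L=12 even ✓  1≤5≤7 ✓
Π(2lᵢ+1) = 7×9×11 = 693
triangle coeff Δ(3,4,5) = 1/180180
Σ_t [0,2]: t=0:+1/576 t=1:−1/144 t=2:+1/576 = -1/288
(3j)²=20/1001 [(3 4 5; 0 0 0)], sign=+1
Σ_t [0,0]: t=0:+1/5760 = 1/5760
(3j)²=9/286 [(3 4 5; 3 1 -4)], sign=-1
⇒ 4πI² = 810/1859
I = (-1)√(810/1859/(4π)) = -0.18620781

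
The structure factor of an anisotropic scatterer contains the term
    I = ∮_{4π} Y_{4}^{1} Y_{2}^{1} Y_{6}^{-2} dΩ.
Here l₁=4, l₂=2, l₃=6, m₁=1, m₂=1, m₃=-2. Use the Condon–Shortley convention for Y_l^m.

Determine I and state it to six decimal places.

0.238034

Checks pass: Σm=0; 12 even; l₃=6∈[2,6].
(2·4+1)(2·2+1)(2·6+1) = 585
Δ: 0! 8! 4! / 13! → 1/6435
sum: t=0:+1/2304 = 1/2304
3j²(4 2 6; 0 0 0) = Δ·Π!·Σ² = 5/143  (sign +1)
sum: t=0:+1/4320 = 1/4320
3j²(4 2 6; 1 1 -2) = Δ·Π!·Σ² = 224/6435  (sign +1)
combine: 4πI² = 585·5/143·224/6435 = 1120/1573
take √, sign +1: I = 0.23803440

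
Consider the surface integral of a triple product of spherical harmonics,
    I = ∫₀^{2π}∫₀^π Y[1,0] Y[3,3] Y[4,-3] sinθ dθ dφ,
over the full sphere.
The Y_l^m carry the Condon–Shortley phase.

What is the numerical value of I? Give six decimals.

-0.162868

Checks pass: Σm=0; 8 even; l₃=4∈[2,4].
(2·1+1)(2·3+1)(2·4+1) = 189
Δ: 0! 2! 6! / 9! → 1/252
sum: t=0:+1/36 = 1/36
3j²(1 3 4; 0 0 0) = Δ·Π!·Σ² = 4/63  (sign +1)
sum: t=0:+1/720 = 1/720
3j²(1 3 4; 0 3 -3) = Δ·Π!·Σ² = 1/36  (sign -1)
combine: 4πI² = 189·4/63·1/36 = 1/3
take √, sign -1: I = -0.16286750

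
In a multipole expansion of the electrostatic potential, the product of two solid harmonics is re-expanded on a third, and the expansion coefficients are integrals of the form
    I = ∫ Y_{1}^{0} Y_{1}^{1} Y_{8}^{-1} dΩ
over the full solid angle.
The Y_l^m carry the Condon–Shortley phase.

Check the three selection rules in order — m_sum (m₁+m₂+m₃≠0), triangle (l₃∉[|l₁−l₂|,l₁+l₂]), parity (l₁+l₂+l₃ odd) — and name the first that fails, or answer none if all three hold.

m₁+m₂+m₃ = 0 + 1 − 1 = 0  ✓
triangle: |1−1|=0 ≤ l₃=8 ≤ 1+1=2  ✗
parity: l₁+l₂+l₃ = 10 is even

triangle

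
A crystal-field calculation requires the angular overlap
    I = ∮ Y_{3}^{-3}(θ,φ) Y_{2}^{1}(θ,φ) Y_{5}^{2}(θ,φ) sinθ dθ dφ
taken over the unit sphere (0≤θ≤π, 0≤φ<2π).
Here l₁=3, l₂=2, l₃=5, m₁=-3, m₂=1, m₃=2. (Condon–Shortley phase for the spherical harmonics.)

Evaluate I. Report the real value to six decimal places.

0.063396

Rules hold: Σm=0, L=10 even, 1≤5≤5.
N = 7·5·11 = 385
Δ = 0!·6!·4!/11! = 1/2310
Racah Σ t=0..0: t=0:+1/144 = 1/144
⇒ 3j(3 2 5; 0 0 0)² = 10/231, sgn -1
Racah Σ t=0..0: t=0:+1/4320 = 1/4320
⇒ 3j(3 2 5; -3 1 2)² = 1/330, sgn -1
4πI² = N·(3j₀)²·(3jₘ)² = 5/99
I = +1·√(0.0505051/4π) = 0.06339609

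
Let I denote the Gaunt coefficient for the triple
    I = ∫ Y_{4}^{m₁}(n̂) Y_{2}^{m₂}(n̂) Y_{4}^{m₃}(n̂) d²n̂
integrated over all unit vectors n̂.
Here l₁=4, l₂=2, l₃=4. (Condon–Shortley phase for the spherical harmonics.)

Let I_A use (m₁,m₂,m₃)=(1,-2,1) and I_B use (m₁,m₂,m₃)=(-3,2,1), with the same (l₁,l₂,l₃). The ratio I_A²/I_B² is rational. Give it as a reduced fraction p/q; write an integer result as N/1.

Same 4,2,4: normalisation and zero-m 3j drop out of the ratio.
A: Δ: 2! 6! 2! / 11! → 1/13860; sum: t=0:+1/144 = 1/144; 3j²(4 2 4; 1 -2 1) = Δ·Π!·Σ² = 10/231  (sign -1)
B: Δ: 2! 6! 2! / 11! → 1/13860; sum: t=2:+1/480 = 1/480; 3j²(4 2 4; -3 2 1) = Δ·Π!·Σ² = 3/110  (sign -1)
I_A²/I_B² = (10/231)/(3/110) = 100/63

100/63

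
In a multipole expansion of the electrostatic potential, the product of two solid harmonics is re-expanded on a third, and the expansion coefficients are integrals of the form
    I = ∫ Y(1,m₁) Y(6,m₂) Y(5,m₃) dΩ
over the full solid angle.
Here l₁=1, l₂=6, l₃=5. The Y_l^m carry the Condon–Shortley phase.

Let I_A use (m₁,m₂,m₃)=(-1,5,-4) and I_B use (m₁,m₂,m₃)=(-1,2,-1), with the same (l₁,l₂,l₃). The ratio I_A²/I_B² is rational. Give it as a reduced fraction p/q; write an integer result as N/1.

55/28

l's match ⇒ only the (l;m) 3-j factors differ between A and B.
A: triangle coeff Δ(1,6,5) = 1/858; Σ_t [2,2]: t=2:+1/725760 = 1/725760; (3j)²=5/78 [(1 6 5; -1 5 -4)], sign=-1
B: triangle coeff Δ(1,6,5) = 1/858; Σ_t [2,2]: t=2:+1/34560 = 1/34560; (3j)²=14/429 [(1 6 5; -1 2 -1)], sign=+1
I_A²/I_B² = (5/78)/(14/429) = 55/28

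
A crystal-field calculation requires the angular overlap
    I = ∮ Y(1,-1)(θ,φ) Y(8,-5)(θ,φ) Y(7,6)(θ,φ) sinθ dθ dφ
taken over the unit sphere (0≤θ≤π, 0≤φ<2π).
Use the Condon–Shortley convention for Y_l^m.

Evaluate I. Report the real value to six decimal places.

Checks pass: Σm=0; 16 even; l₃=7∈[7,9].
(2·1+1)(2·8+1)(2·7+1) = 765
Δ: 2! 0! 14! / 17! → 1/2040
sum: t=1:−1/25401600 = -1/25401600
3j²(1 8 7; 0 0 0) = Δ·Π!·Σ² = 8/255  (sign +1)
sum: t=2:+1/12454041600 = 1/12454041600
3j²(1 8 7; -1 -5 6) = Δ·Π!·Σ² = 1/680  (sign -1)
combine: 4πI² = 765·8/255·1/680 = 3/85
take √, sign -1: I = -0.05299638

-0.052996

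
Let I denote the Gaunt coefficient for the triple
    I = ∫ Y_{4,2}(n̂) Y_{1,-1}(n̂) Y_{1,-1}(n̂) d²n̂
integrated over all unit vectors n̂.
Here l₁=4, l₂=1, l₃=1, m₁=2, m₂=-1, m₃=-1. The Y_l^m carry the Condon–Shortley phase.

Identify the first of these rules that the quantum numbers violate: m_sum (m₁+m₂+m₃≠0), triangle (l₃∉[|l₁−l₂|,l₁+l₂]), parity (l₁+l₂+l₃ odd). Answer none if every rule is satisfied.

azimuthal sum: 2 − 1 − 1 = 0  ✓
3 ≤ 1 ≤ 5 (triangle on l)  ✗
L = 4 + 1 + 1 = 6 (even)

triangle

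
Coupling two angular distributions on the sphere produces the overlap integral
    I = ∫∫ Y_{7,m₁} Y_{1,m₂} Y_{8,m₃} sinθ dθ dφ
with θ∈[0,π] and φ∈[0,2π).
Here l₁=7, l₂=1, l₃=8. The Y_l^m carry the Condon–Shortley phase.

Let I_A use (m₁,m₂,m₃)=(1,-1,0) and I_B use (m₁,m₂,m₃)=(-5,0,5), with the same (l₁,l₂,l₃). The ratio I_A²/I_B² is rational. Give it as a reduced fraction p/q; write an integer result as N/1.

28/39

Shared (l₁,l₂,l₃)=(7,1,8): N and (l;000)² cancel in I_A²/I_B².
A: Δ = 0!·14!·2!/17! = 1/2040; Racah Σ t=0..0: t=0:+1/58060800 = 1/58060800; ⇒ 3j(7 1 8; 1 -1 0)² = 7/510, sgn +1
B: Δ = 0!·14!·2!/17! = 1/2040; Racah Σ t=0..0: t=0:+1/958003200 = 1/958003200; ⇒ 3j(7 1 8; -5 0 5)² = 13/680, sgn -1
I_A²/I_B² = (7/510)/(13/680) = 28/39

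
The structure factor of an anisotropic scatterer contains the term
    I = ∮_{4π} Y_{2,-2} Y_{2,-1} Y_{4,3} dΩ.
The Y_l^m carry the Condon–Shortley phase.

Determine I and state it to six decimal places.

m-sum 0 ✓  L=8 even ✓  0≤4≤4 ✓
Π(2lᵢ+1) = 5×5×9 = 225
triangle coeff Δ(2,2,4) = 1/630
Σ_t [0,0]: t=0:+1/16 = 1/16
(3j)²=2/35 [(2 2 4; 0 0 0)], sign=+1
Σ_t [0,0]: t=0:+1/144 = 1/144
(3j)²=1/18 [(2 2 4; -2 -1 3)], sign=-1
⇒ 4πI² = 5/7
I = (-1)√(5/7/(4π)) = -0.23841361

-0.238414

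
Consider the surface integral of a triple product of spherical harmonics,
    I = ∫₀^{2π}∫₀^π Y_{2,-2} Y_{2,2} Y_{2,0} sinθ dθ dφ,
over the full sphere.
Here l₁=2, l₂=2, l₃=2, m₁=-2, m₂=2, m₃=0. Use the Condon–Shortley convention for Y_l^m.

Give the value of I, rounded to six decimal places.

Checks pass: Σm=0; 6 even; l₃=2∈[0,4].
(2·2+1)(2·2+1)(2·2+1) = 125
Δ: 2! 2! 2! / 7! → 1/630
sum: t=0:+1/8 t=1:−1/1 t=2:+1/8 = -3/4
3j²(2 2 2; 0 0 0) = Δ·Π!·Σ² = 2/35  (sign -1)
sum: t=2:+1/8 = 1/8
3j²(2 2 2; -2 2 0) = Δ·Π!·Σ² = 2/35  (sign +1)
combine: 4πI² = 125·2/35·2/35 = 20/49
take √, sign -1: I = -0.18022375

-0.180224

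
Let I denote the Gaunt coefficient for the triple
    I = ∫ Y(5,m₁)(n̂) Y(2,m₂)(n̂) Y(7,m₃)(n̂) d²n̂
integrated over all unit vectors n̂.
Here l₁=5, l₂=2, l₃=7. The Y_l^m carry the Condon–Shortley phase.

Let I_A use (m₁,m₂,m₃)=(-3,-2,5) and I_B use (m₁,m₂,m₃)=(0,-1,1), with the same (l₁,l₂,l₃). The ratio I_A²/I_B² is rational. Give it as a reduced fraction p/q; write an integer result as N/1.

l's match ⇒ only the (l;m) 3-j factors differ between A and B.
A: triangle coeff Δ(5,2,7) = 1/15015; Σ_t [0,0]: t=0:+1/1935360 = 1/1935360; (3j)²=3/91 [(5 2 7; -3 -2 5)], sign=+1
B: triangle coeff Δ(5,2,7) = 1/15015; Σ_t [0,0]: t=0:+1/86400 = 1/86400; (3j)²=16/715 [(5 2 7; 0 -1 1)], sign=+1
I_A²/I_B² = (3/91)/(16/715) = 165/112

165/112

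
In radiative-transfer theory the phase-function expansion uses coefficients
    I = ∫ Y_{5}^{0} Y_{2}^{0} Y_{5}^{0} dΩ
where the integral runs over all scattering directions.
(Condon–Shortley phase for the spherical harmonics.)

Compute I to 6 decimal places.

0.161739

Rules hold: Σm=0, L=12 even, 3≤5≤7.
N = 11·5·11 = 605
Δ = 2!·8!·2!/13! = 1/38610
Racah Σ t=0..2: t=0:+1/2880 t=1:−1/576 t=2:+1/2880 = -1/960
⇒ 3j(5 2 5; 0 0 0)² = 10/429, sgn +1
(m-triple is (0,0,0) — same symbol as above.)
4πI² = N·(3j₀)²·(3jₘ)² = 500/1521
I = +1·√(0.328731/4π) = 0.16173926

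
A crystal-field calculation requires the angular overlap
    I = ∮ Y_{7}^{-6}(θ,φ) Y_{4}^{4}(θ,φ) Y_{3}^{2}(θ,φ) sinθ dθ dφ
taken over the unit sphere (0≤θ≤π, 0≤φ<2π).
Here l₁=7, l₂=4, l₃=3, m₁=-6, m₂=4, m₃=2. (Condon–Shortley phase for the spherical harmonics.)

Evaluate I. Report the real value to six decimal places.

m-sum 0 ✓  L=14 even ✓  3≤3≤11 ✓
Π(2lᵢ+1) = 15×9×7 = 945
triangle coeff Δ(7,4,3) = 1/45045
Σ_t [4,4]: t=4:+1/20736 = 1/20736
(3j)²=35/1287 [(7 4 3; 0 0 0)], sign=-1
Σ_t [8,8]: t=8:+1/4838400 = 1/4838400
(3j)²=1/35 [(7 4 3; -6 4 2)], sign=-1
⇒ 4πI² = 105/143
I = (+1)√(105/143/(4π)) = 0.24172507

0.241725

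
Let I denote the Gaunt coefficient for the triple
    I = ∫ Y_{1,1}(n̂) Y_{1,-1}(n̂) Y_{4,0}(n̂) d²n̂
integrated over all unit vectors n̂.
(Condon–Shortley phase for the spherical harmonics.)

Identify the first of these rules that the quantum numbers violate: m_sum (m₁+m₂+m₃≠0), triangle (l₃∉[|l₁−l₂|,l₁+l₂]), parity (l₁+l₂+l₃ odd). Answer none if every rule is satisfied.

Σmᵢ = 0  ✓
l₃∈[|l₁−l₂|,l₁+l₂]=[0,2], have l₃=4  ✗
Σlᵢ = 6 ⇒ even

triangle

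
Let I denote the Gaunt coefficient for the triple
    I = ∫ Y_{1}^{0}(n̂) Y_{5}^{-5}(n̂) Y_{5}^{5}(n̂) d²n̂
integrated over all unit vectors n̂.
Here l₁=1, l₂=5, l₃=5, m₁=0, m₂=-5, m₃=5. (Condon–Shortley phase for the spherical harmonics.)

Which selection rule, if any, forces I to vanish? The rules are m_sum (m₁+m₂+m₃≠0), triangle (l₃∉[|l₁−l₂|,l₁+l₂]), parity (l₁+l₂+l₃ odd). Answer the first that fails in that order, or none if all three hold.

parity

Σmᵢ = 0  ✓
l₃∈[|l₁−l₂|,l₁+l₂]=[4,6], have l₃=5  ✓
Σlᵢ = 11 ⇒ odd  ✗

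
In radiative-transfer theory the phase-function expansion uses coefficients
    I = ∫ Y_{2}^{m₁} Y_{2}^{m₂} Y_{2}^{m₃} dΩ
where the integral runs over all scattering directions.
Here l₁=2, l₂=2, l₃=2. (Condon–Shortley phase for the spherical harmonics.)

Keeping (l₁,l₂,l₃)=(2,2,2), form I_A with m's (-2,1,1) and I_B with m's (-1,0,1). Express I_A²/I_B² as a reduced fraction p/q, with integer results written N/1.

6/1

l's match ⇒ only the (l;m) 3-j factors differ between A and B.
A: triangle coeff Δ(2,2,2) = 1/630; Σ_t [2,2]: t=2:+1/4 = 1/4; (3j)²=3/35 [(2 2 2; -2 1 1)], sign=-1
B: triangle coeff Δ(2,2,2) = 1/630; Σ_t [1,2]: t=1:−1/2 t=2:+1/4 = -1/4; (3j)²=1/70 [(2 2 2; -1 0 1)], sign=+1
I_A²/I_B² = (3/35)/(1/70) = 6/1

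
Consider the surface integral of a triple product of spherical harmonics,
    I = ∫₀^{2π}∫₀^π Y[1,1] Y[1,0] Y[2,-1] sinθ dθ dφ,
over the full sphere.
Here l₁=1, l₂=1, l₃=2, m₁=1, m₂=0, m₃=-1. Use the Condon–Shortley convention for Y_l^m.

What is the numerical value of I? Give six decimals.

Rules hold: Σm=0, L=4 even, 0≤2≤2.
N = 3·3·5 = 45
Δ = 0!·2!·2!/5! = 1/30
Racah Σ t=0..0: t=0:+1/1 = 1/1
⇒ 3j(1 1 2; 0 0 0)² = 2/15, sgn +1
Racah Σ t=0..0: t=0:+1/2 = 1/2
⇒ 3j(1 1 2; 1 0 -1)² = 1/10, sgn -1
4πI² = N·(3j₀)²·(3jₘ)² = 3/5
I = -1·√(0.6/4π) = -0.21850969

-0.218510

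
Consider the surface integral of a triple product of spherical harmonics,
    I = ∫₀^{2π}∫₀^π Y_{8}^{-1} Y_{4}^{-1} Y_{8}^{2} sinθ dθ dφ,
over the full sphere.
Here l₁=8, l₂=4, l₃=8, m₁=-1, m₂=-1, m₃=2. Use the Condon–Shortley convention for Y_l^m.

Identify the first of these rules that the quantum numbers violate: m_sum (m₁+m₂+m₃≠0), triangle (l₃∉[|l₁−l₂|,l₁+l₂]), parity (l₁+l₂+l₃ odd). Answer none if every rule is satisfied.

Σmᵢ = 0  ✓
l₃∈[|l₁−l₂|,l₁+l₂]=[4,12], have l₃=8  ✓
Σlᵢ = 20 ⇒ even  ✓

none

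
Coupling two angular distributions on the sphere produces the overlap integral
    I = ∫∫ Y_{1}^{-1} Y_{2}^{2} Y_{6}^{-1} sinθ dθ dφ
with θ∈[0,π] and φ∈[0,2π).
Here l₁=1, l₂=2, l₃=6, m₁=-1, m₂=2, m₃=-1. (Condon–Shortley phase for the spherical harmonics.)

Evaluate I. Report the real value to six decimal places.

0.000000

triangle: need 1≤l₃≤3, have 6; I=0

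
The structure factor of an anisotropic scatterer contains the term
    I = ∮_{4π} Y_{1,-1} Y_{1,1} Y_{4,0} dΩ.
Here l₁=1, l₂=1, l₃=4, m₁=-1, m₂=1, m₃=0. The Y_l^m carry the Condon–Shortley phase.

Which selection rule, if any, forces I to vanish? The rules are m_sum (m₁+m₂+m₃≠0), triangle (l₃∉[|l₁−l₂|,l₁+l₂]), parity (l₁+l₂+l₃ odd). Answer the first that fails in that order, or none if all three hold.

m₁+m₂+m₃ = -1 + 1 + 0 = 0  ✓
triangle: |1−1|=0 ≤ l₃=4 ≤ 1+1=2  ✗
parity: l₁+l₂+l₃ = 6 is even

triangle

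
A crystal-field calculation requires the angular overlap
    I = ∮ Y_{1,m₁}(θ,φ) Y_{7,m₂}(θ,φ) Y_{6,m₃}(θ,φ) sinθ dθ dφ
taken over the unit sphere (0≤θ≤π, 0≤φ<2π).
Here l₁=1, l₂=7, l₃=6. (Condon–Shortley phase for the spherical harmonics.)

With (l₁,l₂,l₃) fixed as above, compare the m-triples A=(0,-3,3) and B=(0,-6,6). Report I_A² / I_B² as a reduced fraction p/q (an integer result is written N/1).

40/13

Shared (l₁,l₂,l₃)=(1,7,6): N and (l;000)² cancel in I_A²/I_B².
A: Δ = 2!·0!·12!/15! = 1/1365; Racah Σ t=1..1: t=1:−1/2177280 = -1/2177280; ⇒ 3j(1 7 6; 0 -3 3)² = 8/273, sgn +1
B: Δ = 2!·0!·12!/15! = 1/1365; Racah Σ t=1..1: t=1:−1/479001600 = -1/479001600; ⇒ 3j(1 7 6; 0 -6 6)² = 1/105, sgn -1
I_A²/I_B² = (8/273)/(1/105) = 40/13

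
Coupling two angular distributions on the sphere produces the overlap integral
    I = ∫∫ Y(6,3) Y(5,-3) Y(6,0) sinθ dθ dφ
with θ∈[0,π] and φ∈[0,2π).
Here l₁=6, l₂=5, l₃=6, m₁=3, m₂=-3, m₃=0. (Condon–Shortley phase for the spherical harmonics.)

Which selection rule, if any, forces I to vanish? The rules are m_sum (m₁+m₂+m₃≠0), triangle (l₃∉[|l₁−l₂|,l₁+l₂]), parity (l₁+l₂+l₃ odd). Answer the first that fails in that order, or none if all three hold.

parity

Σmᵢ = 0  ✓
l₃∈[|l₁−l₂|,l₁+l₂]=[1,11], have l₃=6  ✓
Σlᵢ = 17 ⇒ odd  ✗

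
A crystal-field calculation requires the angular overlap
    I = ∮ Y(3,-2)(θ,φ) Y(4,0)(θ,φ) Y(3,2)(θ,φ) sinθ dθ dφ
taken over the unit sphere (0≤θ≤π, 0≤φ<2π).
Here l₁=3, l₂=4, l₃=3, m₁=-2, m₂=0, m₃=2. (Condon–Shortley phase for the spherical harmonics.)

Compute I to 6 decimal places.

m-sum 0 ✓  L=10 even ✓  1≤3≤7 ✓
Π(2lᵢ+1) = 7×9×7 = 441
triangle coeff Δ(3,4,3) = 1/34650
Σ_t [1,3]: t=1:−1/72 t=2:+1/16 t=3:−1/72 = 5/144
(3j)²=2/77 [(3 4 3; 0 0 0)], sign=-1
Σ_t [3,4]: t=3:−1/72 t=4:+1/576 = -7/576
(3j)²=7/198 [(3 4 3; -2 0 2)], sign=+1
⇒ 4πI² = 49/121
I = (-1)√(49/121/(4π)) = -0.17951487

-0.179515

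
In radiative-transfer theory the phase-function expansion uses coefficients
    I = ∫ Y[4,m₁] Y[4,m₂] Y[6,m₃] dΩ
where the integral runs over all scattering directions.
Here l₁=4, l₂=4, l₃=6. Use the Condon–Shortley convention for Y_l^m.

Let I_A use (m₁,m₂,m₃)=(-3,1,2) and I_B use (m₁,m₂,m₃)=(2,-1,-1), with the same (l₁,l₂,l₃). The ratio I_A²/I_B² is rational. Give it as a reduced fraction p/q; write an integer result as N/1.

l's match ⇒ only the (l;m) 3-j factors differ between A and B.
A: triangle coeff Δ(4,4,6) = 1/1261260; Σ_t [1,2]: t=1:−1/34560 t=2:+1/8640 = 1/11520; (3j)²=3/143 [(4 4 6; -3 1 2)], sign=+1
B: triangle coeff Δ(4,4,6) = 1/1261260; Σ_t [0,2]: t=0:+1/3456 t=1:−1/5760 t=2:+1/172800 = 7/57600; (3j)²=21/2860 [(4 4 6; 2 -1 -1)], sign=-1
I_A²/I_B² = (3/143)/(21/2860) = 20/7

20/7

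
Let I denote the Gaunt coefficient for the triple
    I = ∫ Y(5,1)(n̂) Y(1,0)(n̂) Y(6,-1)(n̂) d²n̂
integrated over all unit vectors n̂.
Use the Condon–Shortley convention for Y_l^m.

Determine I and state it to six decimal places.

Rules hold: Σm=0, L=12 even, 4≤6≤6.
N = 11·3·13 = 429
Δ = 0!·10!·2!/13! = 1/858
Racah Σ t=0..0: t=0:+1/14400 = 1/14400
⇒ 3j(5 1 6; 0 0 0)² = 6/143, sgn +1
Racah Σ t=0..0: t=0:+1/17280 = 1/17280
⇒ 3j(5 1 6; 1 0 -1)² = 35/858, sgn -1
4πI² = N·(3j₀)²·(3jₘ)² = 105/143
I = -1·√(0.734266/4π) = -0.24172507

-0.241725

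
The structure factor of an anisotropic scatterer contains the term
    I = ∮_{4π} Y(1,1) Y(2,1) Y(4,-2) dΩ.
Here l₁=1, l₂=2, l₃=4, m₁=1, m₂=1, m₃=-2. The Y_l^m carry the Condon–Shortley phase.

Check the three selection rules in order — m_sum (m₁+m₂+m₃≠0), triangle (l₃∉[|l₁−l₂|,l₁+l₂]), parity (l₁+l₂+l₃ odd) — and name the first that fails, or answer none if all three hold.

triangle

Σmᵢ = 0  ✓
l₃∈[|l₁−l₂|,l₁+l₂]=[1,3], have l₃=4  ✗
Σlᵢ = 7 ⇒ odd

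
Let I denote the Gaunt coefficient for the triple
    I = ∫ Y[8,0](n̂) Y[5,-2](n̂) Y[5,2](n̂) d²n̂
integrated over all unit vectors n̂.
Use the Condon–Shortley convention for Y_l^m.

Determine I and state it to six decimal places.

-0.131850

Checks pass: Σm=0; 18 even; l₃=5∈[3,13].
(2·8+1)(2·5+1)(2·5+1) = 2057
Δ: 8! 8! 2! / 19! → 1/37413090
sum: t=3:−1/1036800 t=4:+1/331776 t=5:−1/1036800 = 1/921600
3j²(8 5 5; 0 0 0) = Δ·Π!·Σ² = 490/46189  (sign -1)
sum: t=1:−1/50803200 t=2:+1/2073600 t=3:−1/1036800 = -17/33868800
3j²(8 5 5; 0 -2 2) = Δ·Π!·Σ² = 136/13585  (sign +1)
combine: 4πI² = 2057·490/46189·136/13585 = 13328/61009
take √, sign -1: I = -0.13185014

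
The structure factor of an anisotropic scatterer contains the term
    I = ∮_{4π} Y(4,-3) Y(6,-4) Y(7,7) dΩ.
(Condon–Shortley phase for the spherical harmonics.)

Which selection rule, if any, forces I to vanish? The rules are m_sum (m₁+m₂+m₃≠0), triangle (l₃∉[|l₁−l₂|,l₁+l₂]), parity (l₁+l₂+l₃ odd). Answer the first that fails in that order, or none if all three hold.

m₁+m₂+m₃ = -3 − 4 + 7 = 0  ✓
triangle: |4−6|=2 ≤ l₃=7 ≤ 4+6=10  ✓
parity: l₁+l₂+l₃ = 17 is odd  ✗

parity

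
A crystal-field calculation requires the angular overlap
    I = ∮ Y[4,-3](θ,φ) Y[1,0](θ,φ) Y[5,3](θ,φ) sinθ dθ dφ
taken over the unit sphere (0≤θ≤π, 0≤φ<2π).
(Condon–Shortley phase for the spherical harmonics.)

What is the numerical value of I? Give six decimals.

-0.196426

Rules hold: Σm=0, L=10 even, 3≤5≤5.
N = 9·3·11 = 297
Δ = 0!·8!·2!/11! = 1/495
Racah Σ t=0..0: t=0:+1/576 = 1/576
⇒ 3j(4 1 5; 0 0 0)² = 5/99, sgn -1
Racah Σ t=0..0: t=0:+1/5040 = 1/5040
⇒ 3j(4 1 5; -3 0 3)² = 16/495, sgn +1
4πI² = N·(3j₀)²·(3jₘ)² = 16/33
I = -1·√(0.484848/4π) = -0.19642560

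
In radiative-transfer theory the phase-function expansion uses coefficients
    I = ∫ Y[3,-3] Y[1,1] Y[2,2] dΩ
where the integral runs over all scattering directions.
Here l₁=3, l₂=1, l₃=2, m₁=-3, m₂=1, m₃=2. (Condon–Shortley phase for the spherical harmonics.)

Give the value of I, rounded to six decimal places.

-0.319865

Checks pass: Σm=0; 6 even; l₃=2∈[2,4].
(2·3+1)(2·1+1)(2·2+1) = 105
Δ: 2! 4! 0! / 7! → 1/105
sum: t=1:−1/4 = -1/4
3j²(3 1 2; 0 0 0) = Δ·Π!·Σ² = 3/35  (sign -1)
sum: t=2:+1/48 = 1/48
3j²(3 1 2; -3 1 2) = Δ·Π!·Σ² = 1/7  (sign +1)
combine: 4πI² = 105·3/35·1/7 = 9/7
take √, sign -1: I = -0.31986543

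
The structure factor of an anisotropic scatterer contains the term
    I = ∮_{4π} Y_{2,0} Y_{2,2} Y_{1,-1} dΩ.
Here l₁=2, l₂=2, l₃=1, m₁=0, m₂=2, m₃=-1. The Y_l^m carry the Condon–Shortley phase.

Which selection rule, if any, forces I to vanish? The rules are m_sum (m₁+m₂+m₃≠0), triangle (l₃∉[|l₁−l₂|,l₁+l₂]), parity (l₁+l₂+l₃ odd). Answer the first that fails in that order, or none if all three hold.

m_sum

m₁+m₂+m₃ = 0 + 2 − 1 = 1  ✗
triangle: |2−2|=0 ≤ l₃=1 ≤ 2+2=4
parity: l₁+l₂+l₃ = 5 is odd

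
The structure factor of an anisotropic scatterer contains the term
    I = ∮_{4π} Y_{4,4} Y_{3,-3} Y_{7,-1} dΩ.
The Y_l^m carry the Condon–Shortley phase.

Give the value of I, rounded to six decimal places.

-0.006738

Rules hold: Σm=0, L=14 even, 1≤7≤7.
N = 9·7·15 = 945
Δ = 0!·8!·6!/15! = 1/45045
Racah Σ t=0..0: t=0:+1/20736 = 1/20736
⇒ 3j(4 3 7; 0 0 0)² = 35/1287, sgn -1
Racah Σ t=0..0: t=0:+1/29030400 = 1/29030400
⇒ 3j(4 3 7; 4 -3 -1)² = 1/45045, sgn +1
4πI² = N·(3j₀)²·(3jₘ)² = 35/61347
I = -1·√(0.000570525/4π) = -0.00673802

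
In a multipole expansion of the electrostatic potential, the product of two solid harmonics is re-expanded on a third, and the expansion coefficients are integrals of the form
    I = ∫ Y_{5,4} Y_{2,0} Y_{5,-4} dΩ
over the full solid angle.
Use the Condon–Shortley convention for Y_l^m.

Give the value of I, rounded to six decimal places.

m-sum 0 ✓  L=12 even ✓  3≤5≤7 ✓
Π(2lᵢ+1) = 11×5×11 = 605
triangle coeff Δ(5,2,5) = 1/38610
Σ_t [0,2]: t=0:+1/2880 t=1:−1/576 t=2:+1/2880 = -1/960
(3j)²=10/429 [(5 2 5; 0 0 0)], sign=+1
Σ_t [0,1]: t=0:+1/20160 t=1:−1/40320 = 1/40320
(3j)²=6/715 [(5 2 5; 4 0 -4)], sign=-1
⇒ 4πI² = 20/169
I = (-1)√(20/169/(4π)) = -0.09704356

-0.097044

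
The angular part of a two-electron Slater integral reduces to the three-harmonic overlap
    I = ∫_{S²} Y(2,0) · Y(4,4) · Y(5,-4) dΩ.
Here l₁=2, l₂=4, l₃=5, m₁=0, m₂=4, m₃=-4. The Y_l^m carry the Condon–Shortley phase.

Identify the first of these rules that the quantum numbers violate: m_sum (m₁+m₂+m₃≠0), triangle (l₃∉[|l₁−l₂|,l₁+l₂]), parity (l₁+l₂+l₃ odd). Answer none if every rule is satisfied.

azimuthal sum: 0 + 4 − 4 = 0  ✓
2 ≤ 5 ≤ 6 (triangle on l)  ✓
L = 2 + 4 + 5 = 11 (odd)  ✗

parity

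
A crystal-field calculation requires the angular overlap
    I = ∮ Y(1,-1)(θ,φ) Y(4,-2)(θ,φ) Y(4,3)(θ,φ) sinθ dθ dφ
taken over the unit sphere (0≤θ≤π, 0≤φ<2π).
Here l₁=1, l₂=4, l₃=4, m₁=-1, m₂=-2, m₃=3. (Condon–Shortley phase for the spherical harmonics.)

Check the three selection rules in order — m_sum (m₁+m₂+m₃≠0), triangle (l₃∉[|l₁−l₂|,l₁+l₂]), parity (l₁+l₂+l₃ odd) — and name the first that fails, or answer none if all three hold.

azimuthal sum: -1 − 2 + 3 = 0  ✓
3 ≤ 4 ≤ 5 (triangle on l)  ✓
L = 1 + 4 + 4 = 9 (odd)  ✗

parity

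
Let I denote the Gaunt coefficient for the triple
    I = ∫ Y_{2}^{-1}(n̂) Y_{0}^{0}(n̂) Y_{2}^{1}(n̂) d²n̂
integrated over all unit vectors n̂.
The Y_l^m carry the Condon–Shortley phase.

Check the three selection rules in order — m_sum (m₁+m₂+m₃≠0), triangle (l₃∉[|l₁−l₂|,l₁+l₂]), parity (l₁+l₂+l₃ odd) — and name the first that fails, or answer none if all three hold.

none

azimuthal sum: -1 + 0 + 1 = 0  ✓
2 ≤ 2 ≤ 2 (triangle on l)  ✓
L = 2 + 0 + 2 = 4 (even)  ✓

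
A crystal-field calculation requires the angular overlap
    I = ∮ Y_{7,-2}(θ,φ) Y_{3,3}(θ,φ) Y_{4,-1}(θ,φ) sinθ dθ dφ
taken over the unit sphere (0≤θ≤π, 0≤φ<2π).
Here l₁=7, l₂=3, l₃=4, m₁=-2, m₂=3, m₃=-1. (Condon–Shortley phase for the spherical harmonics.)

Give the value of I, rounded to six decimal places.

0.061755

m-sum 0 ✓  L=14 even ✓  4≤4≤10 ✓
Π(2lᵢ+1) = 15×7×9 = 945
triangle coeff Δ(7,3,4) = 1/45045
Σ_t [3,3]: t=3:−1/20736 = -1/20736
(3j)²=35/1287 [(7 3 4; 0 0 0)], sign=-1
Σ_t [6,6]: t=6:+1/518400 = 1/518400
(3j)²=4/2145 [(7 3 4; -2 3 -1)], sign=-1
⇒ 4πI² = 980/20449
I = (+1)√(980/20449/(4π)) = 0.06175499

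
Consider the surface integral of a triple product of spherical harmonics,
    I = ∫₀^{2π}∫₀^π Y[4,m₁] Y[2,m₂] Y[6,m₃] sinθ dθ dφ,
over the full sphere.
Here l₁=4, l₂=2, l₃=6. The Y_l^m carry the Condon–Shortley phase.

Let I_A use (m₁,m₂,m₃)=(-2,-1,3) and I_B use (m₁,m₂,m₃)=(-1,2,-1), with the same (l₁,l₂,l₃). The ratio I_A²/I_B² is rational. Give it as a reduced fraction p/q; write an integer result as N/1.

Shared (l₁,l₂,l₃)=(4,2,6): N and (l;000)² cancel in I_A²/I_B².
A: Δ = 0!·8!·4!/13! = 1/6435; Racah Σ t=0..0: t=0:+1/8640 = 1/8640; ⇒ 3j(4 2 6; -2 -1 3)² = 28/715, sgn -1
B: Δ = 0!·8!·4!/13! = 1/6435; Racah Σ t=0..0: t=0:+1/17280 = 1/17280; ⇒ 3j(4 2 6; -1 2 -1)² = 7/1287, sgn -1
I_A²/I_B² = (28/715)/(7/1287) = 36/5

36/5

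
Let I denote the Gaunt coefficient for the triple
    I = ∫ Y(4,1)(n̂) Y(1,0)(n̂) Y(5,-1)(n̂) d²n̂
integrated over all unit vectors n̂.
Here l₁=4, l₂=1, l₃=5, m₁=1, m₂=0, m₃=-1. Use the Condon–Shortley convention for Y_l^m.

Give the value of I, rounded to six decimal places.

-0.240571

Rules hold: Σm=0, L=10 even, 3≤5≤5.
N = 9·3·11 = 297
Δ = 0!·8!·2!/11! = 1/495
Racah Σ t=0..0: t=0:+1/576 = 1/576
⇒ 3j(4 1 5; 0 0 0)² = 5/99, sgn -1
Racah Σ t=0..0: t=0:+1/720 = 1/720
⇒ 3j(4 1 5; 1 0 -1)² = 8/165, sgn +1
4πI² = N·(3j₀)²·(3jₘ)² = 8/11
I = -1·√(0.727273/4π) = -0.24057125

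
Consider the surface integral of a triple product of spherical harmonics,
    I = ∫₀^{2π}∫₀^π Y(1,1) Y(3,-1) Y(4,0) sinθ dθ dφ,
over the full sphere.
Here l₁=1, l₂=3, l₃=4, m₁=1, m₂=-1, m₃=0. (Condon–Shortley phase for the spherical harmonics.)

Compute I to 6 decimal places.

Checks pass: Σm=0; 8 even; l₃=4∈[2,4].
(2·1+1)(2·3+1)(2·4+1) = 189
Δ: 0! 2! 6! / 9! → 1/252
sum: t=0:+1/36 = 1/36
3j²(1 3 4; 0 0 0) = Δ·Π!·Σ² = 4/63  (sign +1)
sum: t=0:+1/96 = 1/96
3j²(1 3 4; 1 -1 0) = Δ·Π!·Σ² = 1/42  (sign +1)
combine: 4πI² = 189·4/63·1/42 = 2/7
take √, sign +1: I = 0.15078601

0.150786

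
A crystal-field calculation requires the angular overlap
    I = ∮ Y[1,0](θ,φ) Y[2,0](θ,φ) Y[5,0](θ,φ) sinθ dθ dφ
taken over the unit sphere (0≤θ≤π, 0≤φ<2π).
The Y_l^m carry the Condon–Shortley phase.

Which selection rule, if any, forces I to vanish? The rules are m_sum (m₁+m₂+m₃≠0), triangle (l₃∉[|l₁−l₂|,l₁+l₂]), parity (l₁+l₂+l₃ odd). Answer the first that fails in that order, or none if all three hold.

Σmᵢ = 0  ✓
l₃∈[|l₁−l₂|,l₁+l₂]=[1,3], have l₃=5  ✗
Σlᵢ = 8 ⇒ even

triangle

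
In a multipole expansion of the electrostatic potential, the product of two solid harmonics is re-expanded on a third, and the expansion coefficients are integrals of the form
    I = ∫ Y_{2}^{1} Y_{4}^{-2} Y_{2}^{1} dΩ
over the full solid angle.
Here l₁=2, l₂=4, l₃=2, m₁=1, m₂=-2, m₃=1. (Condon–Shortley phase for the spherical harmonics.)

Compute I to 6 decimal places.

0.254875

Checks pass: Σm=0; 8 even; l₃=2∈[2,6].
(2·2+1)(2·4+1)(2·2+1) = 225
Δ: 4! 0! 4! / 9! → 1/630
sum: t=2:+1/16 = 1/16
3j²(2 4 2; 0 0 0) = Δ·Π!·Σ² = 2/35  (sign +1)
sum: t=1:−1/36 = -1/36
3j²(2 4 2; 1 -2 1) = Δ·Π!·Σ² = 4/63  (sign +1)
combine: 4πI² = 225·2/35·4/63 = 40/49
take √, sign +1: I = 0.25487487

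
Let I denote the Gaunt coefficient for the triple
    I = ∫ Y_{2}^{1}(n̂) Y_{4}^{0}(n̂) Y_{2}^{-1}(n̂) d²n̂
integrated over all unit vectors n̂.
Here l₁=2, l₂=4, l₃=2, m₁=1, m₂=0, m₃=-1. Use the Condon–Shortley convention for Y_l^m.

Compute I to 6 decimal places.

0.161197

Rules hold: Σm=0, L=8 even, 2≤2≤6.
N = 5·9·5 = 225
Δ = 4!·0!·4!/9! = 1/630
Racah Σ t=2..2: t=2:+1/16 = 1/16
⇒ 3j(2 4 2; 0 0 0)² = 2/35, sgn +1
Racah Σ t=1..1: t=1:−1/36 = -1/36
⇒ 3j(2 4 2; 1 0 -1)² = 8/315, sgn +1
4πI² = N·(3j₀)²·(3jₘ)² = 16/49
I = +1·√(0.326531/4π) = 0.16119702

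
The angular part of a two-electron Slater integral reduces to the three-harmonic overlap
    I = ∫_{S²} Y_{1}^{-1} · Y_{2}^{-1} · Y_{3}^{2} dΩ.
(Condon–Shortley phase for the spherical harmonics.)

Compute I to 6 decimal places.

m-sum 0 ✓  L=6 even ✓  1≤3≤3 ✓
Π(2lᵢ+1) = 3×5×7 = 105
triangle coeff Δ(1,2,3) = 1/105
Σ_t [0,0]: t=0:+1/4 = 1/4
(3j)²=3/35 [(1 2 3; 0 0 0)], sign=-1
Σ_t [0,0]: t=0:+1/12 = 1/12
(3j)²=2/21 [(1 2 3; -1 -1 2)], sign=-1
⇒ 4πI² = 6/7
I = (+1)√(6/7/(4π)) = 0.26116903

0.261169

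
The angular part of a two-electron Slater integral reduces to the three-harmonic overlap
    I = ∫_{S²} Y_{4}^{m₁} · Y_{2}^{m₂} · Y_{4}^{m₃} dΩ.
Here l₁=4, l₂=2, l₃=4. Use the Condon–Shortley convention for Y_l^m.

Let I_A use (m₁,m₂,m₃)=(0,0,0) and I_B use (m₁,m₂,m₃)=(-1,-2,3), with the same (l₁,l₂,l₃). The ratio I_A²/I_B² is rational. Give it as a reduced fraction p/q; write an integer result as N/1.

200/189

Shared (l₁,l₂,l₃)=(4,2,4): N and (l;000)² cancel in I_A²/I_B².
A: Δ = 2!·6!·2!/11! = 1/13860; Racah Σ t=0..2: t=0:+1/192 t=1:−1/36 t=2:+1/192 = -5/288; ⇒ 3j(4 2 4; 0 0 0)² = 20/693, sgn -1
B: Δ = 2!·6!·2!/11! = 1/13860; Racah Σ t=0..0: t=0:+1/480 = 1/480; ⇒ 3j(4 2 4; -1 -2 3)² = 3/110, sgn -1
I_A²/I_B² = (20/693)/(3/110) = 200/189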